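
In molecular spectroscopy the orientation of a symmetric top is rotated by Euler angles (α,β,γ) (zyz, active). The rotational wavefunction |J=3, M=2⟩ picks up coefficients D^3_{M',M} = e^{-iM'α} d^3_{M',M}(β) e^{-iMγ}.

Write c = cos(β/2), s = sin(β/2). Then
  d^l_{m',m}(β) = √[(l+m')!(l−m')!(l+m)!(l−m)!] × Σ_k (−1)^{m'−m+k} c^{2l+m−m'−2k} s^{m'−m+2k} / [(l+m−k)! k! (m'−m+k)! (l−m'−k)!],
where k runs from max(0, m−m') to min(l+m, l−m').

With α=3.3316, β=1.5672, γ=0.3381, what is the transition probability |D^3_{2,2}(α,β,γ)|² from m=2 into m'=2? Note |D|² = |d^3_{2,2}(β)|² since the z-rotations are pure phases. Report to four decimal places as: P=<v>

D^3_{2,2}(3.3316,1.5672,0.3381) = e^{-i·2·3.3316}·d^3_{2,2}(1.5672)·e^{-i·2·0.3381}. Compute d first:
c=cos(1.5672/2)=0.708377, s=sin(1.5672/2)=0.705834; N=√[120·1·120·1]=120.000000
Admissible k: 0..1 (factorial args all ≥0)
  k=0: (−1)^0·120.0000/(120)·0.7084^6·0.7058^0 = +0.126353
  k=1: (−1)^1·120.0000/(24)·0.7084^4·0.7058^2 = -0.627240
d^3_{2,2}(1.5672) = +0.126353 -0.627240 = -0.500886
|D^3_{2,2}|² = |d^3_{2,2}(β)|² = (-0.500886)² = 0.250887 (the z-rotation phases have unit modulus)

P=0.2509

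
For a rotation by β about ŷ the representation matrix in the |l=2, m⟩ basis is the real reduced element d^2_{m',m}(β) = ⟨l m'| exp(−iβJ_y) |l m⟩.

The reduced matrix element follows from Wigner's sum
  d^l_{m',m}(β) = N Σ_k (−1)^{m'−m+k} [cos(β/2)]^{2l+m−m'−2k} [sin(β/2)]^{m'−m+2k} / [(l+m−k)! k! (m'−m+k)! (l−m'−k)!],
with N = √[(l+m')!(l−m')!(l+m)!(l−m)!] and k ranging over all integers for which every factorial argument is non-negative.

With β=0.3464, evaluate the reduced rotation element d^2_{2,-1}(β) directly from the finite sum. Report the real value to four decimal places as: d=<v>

d^2_{2,-1}(β=0.3464) via Wigner's sum:
With c≡cos(β/2)=0.985038 and s≡sin(β/2)=0.172335, N=[24·1·1·6]^{1/2}=12.000000
Admissible k: 0..0 (factorial args all ≥0)
  k=0: (−1)^3·12.0000/(6)·0.9850^1·0.1723^3 = -0.010083
d^2_{2,-1}(0.3464) = -0.010083

d=-0.0101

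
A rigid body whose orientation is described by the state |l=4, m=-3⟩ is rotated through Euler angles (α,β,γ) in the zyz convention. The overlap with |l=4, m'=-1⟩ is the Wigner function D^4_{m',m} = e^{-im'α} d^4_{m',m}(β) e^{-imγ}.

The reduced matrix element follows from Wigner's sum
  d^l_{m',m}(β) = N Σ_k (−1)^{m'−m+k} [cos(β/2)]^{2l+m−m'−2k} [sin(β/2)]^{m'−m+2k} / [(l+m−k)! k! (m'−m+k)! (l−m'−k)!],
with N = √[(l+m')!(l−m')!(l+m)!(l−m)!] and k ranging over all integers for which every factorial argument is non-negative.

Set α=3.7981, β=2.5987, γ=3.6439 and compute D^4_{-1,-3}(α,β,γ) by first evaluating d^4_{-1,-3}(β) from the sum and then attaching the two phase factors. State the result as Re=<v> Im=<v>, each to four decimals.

Split into d^4_{-1,-3}(β=2.5987) × two z-phases.
With c≡cos(β/2)=0.268125 and s≡sin(β/2)=0.963384, N=[6·120·1·5040]^{1/2}=1904.940944
Admissible k: 0..1 (factorial args all ≥0)
  k=0: (−1)^2·1904.9409/(240)·0.2681^6·0.9634^2 = +0.002737
  k=1: (−1)^3·1904.9409/(144)·0.2681^4·0.9634^4 = -0.058893
d^4_{-1,-3}(2.5987) = +0.002737 -0.058893 = -0.056156
Attach z-rotation phases: D = e^{-i(-1)(3.7981)}·(-0.056156)·e^{-i(-3)(3.6439)} = +0.031366-0.046580i

Re=0.0314 Im=-0.0466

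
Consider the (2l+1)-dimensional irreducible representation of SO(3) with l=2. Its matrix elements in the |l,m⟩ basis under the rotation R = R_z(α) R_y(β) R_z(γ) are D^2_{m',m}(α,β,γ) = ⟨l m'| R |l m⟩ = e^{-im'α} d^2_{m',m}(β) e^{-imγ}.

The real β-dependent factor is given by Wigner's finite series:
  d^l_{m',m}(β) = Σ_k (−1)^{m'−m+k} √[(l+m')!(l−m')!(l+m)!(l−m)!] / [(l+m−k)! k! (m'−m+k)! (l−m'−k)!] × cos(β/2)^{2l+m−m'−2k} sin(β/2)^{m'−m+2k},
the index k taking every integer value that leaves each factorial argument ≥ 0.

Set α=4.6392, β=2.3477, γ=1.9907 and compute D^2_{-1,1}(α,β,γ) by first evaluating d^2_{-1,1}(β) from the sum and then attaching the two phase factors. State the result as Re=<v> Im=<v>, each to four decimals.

D^2_{-1,1}(4.6392,2.3477,1.9907) = e^{-i·-1·4.6392}·d^2_{-1,1}(2.3477)·e^{-i·1·1.9907}. Compute d first:
With c≡cos(β/2)=0.386604 and s≡sin(β/2)=0.922246, N=[1·6·6·1]^{1/2}=6.000000
The bounds max(0,m−m')=2 and min(l+m,l−m')=3 give 2 terms
  k=2: (−1)^0·6.0000/(2)·0.3866^2·0.9222^2 = +0.381371
  k=3: (−1)^1·6.0000/(6)·0.3866^0·0.9222^4 = -0.723414
d^2_{-1,1}(2.3477) = +0.381371 -0.723414 = -0.342043
Attach z-rotation phases: D = e^{-i(-1)(4.6392)}·(-0.342043)·e^{-i(1)(1.9907)} = +0.301297-0.161907i

Re=0.3013 Im=-0.1619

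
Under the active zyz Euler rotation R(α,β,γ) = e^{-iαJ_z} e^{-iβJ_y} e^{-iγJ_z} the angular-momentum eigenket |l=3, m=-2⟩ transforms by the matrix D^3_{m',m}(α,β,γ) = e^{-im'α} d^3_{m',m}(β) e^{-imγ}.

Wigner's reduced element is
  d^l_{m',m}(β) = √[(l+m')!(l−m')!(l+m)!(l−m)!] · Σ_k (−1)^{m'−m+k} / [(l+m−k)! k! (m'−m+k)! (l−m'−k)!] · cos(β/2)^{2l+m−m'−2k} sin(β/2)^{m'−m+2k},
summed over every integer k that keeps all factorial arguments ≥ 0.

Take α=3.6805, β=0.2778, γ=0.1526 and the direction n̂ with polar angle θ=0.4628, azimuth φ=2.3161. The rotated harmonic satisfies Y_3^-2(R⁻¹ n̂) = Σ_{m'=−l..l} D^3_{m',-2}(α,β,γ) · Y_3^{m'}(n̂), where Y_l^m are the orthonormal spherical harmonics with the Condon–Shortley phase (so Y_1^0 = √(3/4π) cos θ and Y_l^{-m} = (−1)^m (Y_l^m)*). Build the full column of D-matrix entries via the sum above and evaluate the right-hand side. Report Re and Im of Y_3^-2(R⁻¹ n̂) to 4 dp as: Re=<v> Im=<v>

Need the full column D^3_{m',-2} for m'=−3..3 at α=3.6805, β=0.2778, γ=0.1526.
cos(β/2)=0.990369, sin(β/2)=0.138454
d^3_{-3,-2}: single k=1 term ⇒ +0.323121;  D = +0.111139-0.303406i
d^3_{-2,-2}: k∈[0..1] ⇒ +0.943587 -0.092208 = +0.851379;  D = +0.158935+0.836413i
d^3_{-1,-2}: k∈[0..1] ⇒ -0.417148 +0.016306 = -0.400842;  D = +0.266319+0.299581i
d^3_{0,-2}: k∈[0..1] ⇒ +0.101009 -0.001974 = +0.099034;  D = +0.094458+0.029758i
d^3_{1,-2}: k∈[0..1] ⇒ -0.016306 +0.000159 = -0.016146;  D = +0.015707-0.003739i
d^3_{2,-2}: k∈[0..1] ⇒ +0.001802 -0.000007 = +0.001795;  D = +0.001285-0.001253i
d^3_{3,-2}: single k=0 term ⇒ -0.000123;  D = +0.000032-0.000119i
Y_3^{m'}(θ=0.4628,φ=2.3161) and Σ D·Y over m':
  (+0.1111-0.3034i)·(+0.0292-0.0229i)  (+0.1589+0.8364i)·(-0.0146+0.1817i)  (+0.2663+0.2996i)·(-0.2939-0.3185i)  (+0.0945+0.0298i)·(+0.3351+0.0000i)  (+0.0157-0.0037i)·(+0.2939-0.3185i)  (+0.0013-0.0013i)·(-0.0146-0.1817i)  (+0.0000-0.0001i)·(-0.0292-0.0229i)
Y_3^-2(R⁻¹ n̂) = -0.106036-0.163945i

Re=-0.1060 Im=-0.1639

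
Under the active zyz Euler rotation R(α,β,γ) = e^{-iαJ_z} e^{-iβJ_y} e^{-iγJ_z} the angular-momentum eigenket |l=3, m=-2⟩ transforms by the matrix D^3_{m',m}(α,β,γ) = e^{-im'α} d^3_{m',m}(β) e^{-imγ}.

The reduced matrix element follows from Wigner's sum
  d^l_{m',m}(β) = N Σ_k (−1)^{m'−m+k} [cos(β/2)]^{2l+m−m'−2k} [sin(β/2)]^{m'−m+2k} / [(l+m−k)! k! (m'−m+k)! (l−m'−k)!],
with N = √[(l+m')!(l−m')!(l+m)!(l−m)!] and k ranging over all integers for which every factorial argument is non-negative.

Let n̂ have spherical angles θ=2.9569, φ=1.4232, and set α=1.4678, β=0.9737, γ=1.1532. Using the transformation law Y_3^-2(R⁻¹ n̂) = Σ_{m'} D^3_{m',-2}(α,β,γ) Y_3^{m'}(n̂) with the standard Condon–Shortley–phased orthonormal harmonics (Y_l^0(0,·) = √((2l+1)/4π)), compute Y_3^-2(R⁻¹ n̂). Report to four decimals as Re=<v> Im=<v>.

Re=0.2353 Im=-0.2508

Need the full column D^3_{m',-2} for m'=−3..3 at α=1.4678, β=0.9737, γ=1.1532.
cos(β/2)=0.883811, sin(β/2)=0.467844
d^3_{-3,-2}: single k=1 term ⇒ +0.617979;  D = +0.562591+0.255714i
d^3_{-2,-2}: k∈[0..1] ⇒ +0.476602 -0.667744 = -0.191142;  D = -0.096564+0.164956i
d^3_{-1,-2}: k∈[0..1] ⇒ -0.797808 +0.447107 = -0.350700;  D = +0.282836+0.207351i
d^3_{0,-2}: k∈[0..1] ⇒ +0.731477 -0.204967 = +0.526510;  D = -0.353306+0.390368i
d^3_{1,-2}: k∈[0..1] ⇒ -0.447107 +0.062642 = -0.384465;  D = -0.257017-0.285930i
d^3_{2,-2}: k∈[0..1] ⇒ +0.187109 -0.010486 = +0.176623;  D = +0.142799-0.103942i
d^3_{3,-2}: single k=0 term ⇒ -0.048522;  D = +0.024371+0.041958i
Y_3^{m'}(θ=2.9569,φ=1.4232) and Σ D·Y over m':
  (+0.5626+0.2557i)·(-0.0011+0.0023i)  (-0.0966+0.1650i)·(+0.0324+0.0099i)  (+0.2828+0.2074i)·(+0.0334-0.2249i)  (-0.3533+0.3904i)·(-0.6718+0.0000i)  (-0.2570-0.2859i)·(-0.0334-0.2249i)  (+0.1428-0.1039i)·(+0.0324-0.0099i)  (+0.0244+0.0420i)·(+0.0011+0.0023i)
Y_3^-2(R⁻¹ n̂) = +0.235288-0.250809i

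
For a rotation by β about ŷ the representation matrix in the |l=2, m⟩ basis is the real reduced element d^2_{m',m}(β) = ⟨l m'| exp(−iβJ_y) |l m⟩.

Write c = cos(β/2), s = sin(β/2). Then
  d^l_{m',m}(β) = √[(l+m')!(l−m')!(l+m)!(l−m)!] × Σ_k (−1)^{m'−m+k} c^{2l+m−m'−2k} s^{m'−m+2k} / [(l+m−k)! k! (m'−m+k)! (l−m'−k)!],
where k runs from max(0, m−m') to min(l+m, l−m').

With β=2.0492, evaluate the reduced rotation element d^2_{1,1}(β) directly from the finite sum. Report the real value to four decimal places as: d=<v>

d^2_{1,1}(β=2.0492) via Wigner's sum:
With c≡cos(β/2)=0.519441 and s≡sin(β/2)=0.854506, N=[6·1·6·1]^{1/2}=6.000000
k∈{0,1} keeps every argument non-negative
  k=0: (−1)^0·6.0000/(6)·0.5194^4·0.8545^0 = +0.072802
  k=1: (−1)^1·6.0000/(2)·0.5194^2·0.8545^2 = -0.591050
d^2_{1,1}(2.0492) = +0.072802 -0.591050 = -0.518248

d=-0.5182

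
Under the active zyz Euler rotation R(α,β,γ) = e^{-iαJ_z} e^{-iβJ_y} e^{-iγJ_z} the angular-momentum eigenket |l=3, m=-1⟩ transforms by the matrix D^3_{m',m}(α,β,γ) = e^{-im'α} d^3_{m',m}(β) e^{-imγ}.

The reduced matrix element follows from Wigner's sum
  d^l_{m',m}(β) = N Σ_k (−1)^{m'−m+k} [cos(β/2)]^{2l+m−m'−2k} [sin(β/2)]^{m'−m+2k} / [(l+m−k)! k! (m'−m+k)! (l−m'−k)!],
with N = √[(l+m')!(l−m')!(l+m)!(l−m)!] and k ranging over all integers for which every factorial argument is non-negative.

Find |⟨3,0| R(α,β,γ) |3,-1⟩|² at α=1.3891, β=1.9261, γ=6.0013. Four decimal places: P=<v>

Split into d^3_{0,-1}(β=1.9261) × two z-phases.
Half-angle: c=0.571019, s=0.820937. N=√(6·6·2·24)=41.569219
k: max(0,(-1)−(0))=0 … min(3+(-1),3−(0))=2
  k=0: (−1)^1·41.5692/(12)·0.5710^5·0.8209^1 = -0.172644
  k=1: (−1)^2·41.5692/(4)·0.5710^3·0.8209^3 = +1.070514
  k=2: (−1)^3·41.5692/(12)·0.5710^1·0.8209^5 = -0.737548
d^3_{0,-1}(1.9261) = -0.172644 +1.070514 -0.737548 = +0.160322
|D^3_{0,-1}|² = |d^3_{0,-1}(β)|² = (+0.160322)² = 0.025703 (the z-rotation phases have unit modulus)

P=0.0257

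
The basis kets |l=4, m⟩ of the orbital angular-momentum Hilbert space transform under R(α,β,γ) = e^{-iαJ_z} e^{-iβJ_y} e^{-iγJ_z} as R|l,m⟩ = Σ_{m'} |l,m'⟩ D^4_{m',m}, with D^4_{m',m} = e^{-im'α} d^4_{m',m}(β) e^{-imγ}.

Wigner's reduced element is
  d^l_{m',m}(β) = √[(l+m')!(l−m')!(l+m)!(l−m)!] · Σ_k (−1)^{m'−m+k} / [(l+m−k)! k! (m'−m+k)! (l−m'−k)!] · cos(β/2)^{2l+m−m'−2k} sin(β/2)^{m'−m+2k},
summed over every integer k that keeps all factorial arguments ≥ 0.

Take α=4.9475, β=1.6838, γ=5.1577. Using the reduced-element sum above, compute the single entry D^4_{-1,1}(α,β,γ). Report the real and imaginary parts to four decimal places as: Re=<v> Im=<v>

Re=-0.2852 Im=0.0608

First d^4_{-1,1}(β=1.6838), then the phase factors e^{-i(-1)α} and e^{-i(1)γ}:
With c≡cos(β/2)=0.666047 and s≡sin(β/2)=0.745910, N=[6·120·120·6]^{1/2}=720.000000
k∈{2,3,4,5} keeps every argument non-negative
  k=2: (−1)^0·720.0000/(72)·0.6660^6·0.7459^2 = +0.485737
  k=3: (−1)^1·720.0000/(24)·0.6660^4·0.7459^4 = -1.827620
  k=4: (−1)^2·720.0000/(48)·0.6660^2·0.7459^6 = +1.146091
  k=5: (−1)^3·720.0000/(720)·0.6660^0·0.7459^8 = -0.095828
d^4_{-1,1}(1.6838) = +0.485737 -1.827620 +1.146091 -0.095828 = -0.291619
Attach z-rotation phases: D = e^{-i(-1)(4.9475)}·(-0.291619)·e^{-i(1)(5.1577)} = -0.285200+0.060848i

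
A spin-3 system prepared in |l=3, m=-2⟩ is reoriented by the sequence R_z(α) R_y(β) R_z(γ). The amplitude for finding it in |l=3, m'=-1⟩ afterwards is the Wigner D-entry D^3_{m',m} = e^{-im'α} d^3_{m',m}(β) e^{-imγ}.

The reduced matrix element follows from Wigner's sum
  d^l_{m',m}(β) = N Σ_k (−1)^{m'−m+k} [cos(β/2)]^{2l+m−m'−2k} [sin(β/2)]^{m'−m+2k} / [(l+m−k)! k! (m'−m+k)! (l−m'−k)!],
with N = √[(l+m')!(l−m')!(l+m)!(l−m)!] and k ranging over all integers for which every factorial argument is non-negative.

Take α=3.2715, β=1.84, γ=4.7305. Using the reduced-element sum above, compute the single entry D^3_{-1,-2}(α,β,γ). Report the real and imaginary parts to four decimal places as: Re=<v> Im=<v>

D^3_{-1,-2}(3.2715,1.84,4.7305) = e^{-i·-1·3.2715}·d^3_{-1,-2}(1.84)·e^{-i·-2·4.7305}. Compute d first:
With c≡cos(β/2)=0.605820 and s≡sin(β/2)=0.795602, N=[2·24·1·120]^{1/2}=75.894664
The bounds max(0,m−m')=0 and min(l+m,l−m')=1 give 2 terms
  k=0: (−1)^1·75.8947/(24)·0.6058^5·0.7956^1 = -0.205312
  k=1: (−1)^2·75.8947/(12)·0.6058^3·0.7956^3 = +0.708187
d^3_{-1,-2}(1.84) = -0.205312 +0.708187 = +0.502875
D = (-0.991574-0.129542i)·(+0.502875)·(-0.999344-0.036214i) = +0.495952+0.083159i

Re=0.4960 Im=0.0832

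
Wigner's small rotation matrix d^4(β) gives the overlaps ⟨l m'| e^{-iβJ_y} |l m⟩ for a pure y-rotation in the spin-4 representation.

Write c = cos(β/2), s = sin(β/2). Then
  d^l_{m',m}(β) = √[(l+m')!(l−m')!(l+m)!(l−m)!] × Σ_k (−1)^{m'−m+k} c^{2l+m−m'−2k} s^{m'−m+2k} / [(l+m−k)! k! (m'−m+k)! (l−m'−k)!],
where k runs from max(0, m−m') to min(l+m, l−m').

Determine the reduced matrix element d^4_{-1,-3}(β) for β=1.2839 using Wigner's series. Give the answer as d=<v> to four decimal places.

d^4_{-1,-3}(β=1.2839) via Wigner's sum:
c=cos(1.2839/2)=0.800930, s=sin(1.2839/2)=0.598758; N=√[6·120·1·5040]=1904.940944
k: max(0,(-3)−(-1))=0 … min(4+(-3),4−(-1))=1
  k=0: (−1)^2·1904.9409/(240)·0.8009^6·0.5988^2 = +0.751173
  k=1: (−1)^3·1904.9409/(144)·0.8009^4·0.5988^4 = -0.699686
d^4_{-1,-3}(1.2839) = +0.751173 -0.699686 = +0.051487

d=0.0515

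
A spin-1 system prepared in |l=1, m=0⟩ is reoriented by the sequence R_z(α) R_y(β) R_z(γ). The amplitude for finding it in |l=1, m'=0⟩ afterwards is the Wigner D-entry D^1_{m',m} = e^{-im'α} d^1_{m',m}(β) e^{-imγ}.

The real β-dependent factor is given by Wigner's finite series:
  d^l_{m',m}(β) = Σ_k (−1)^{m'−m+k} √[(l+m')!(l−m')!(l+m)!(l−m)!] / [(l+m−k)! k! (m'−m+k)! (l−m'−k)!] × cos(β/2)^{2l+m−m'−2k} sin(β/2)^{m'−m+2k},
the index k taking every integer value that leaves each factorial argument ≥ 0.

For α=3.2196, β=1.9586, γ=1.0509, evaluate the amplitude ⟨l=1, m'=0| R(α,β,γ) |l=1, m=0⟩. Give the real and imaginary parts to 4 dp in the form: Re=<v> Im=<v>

Re=-0.3782 Im=0.0000

D^1_{0,0}(3.2196,1.9586,1.0509) = e^{-i·0·3.2196}·d^1_{0,0}(1.9586)·e^{-i·0·1.0509}. Compute d first:
Half-angle: c=0.557604, s=0.830107. N=√(1·1·1·1)=1.000000
k∈{0,1} keeps every argument non-negative
  k=0: (−1)^0·1.0000/(1)·0.5576^2·0.8301^0 = +0.310922
  k=1: (−1)^1·1.0000/(1)·0.5576^0·0.8301^2 = -0.689078
d^1_{0,0}(1.9586) = +0.310922 -0.689078 = -0.378156
Attach z-rotation phases: D = e^{-i(0)(3.2196)}·(-0.378156)·e^{-i(0)(1.0509)} = -0.378156+0.000000i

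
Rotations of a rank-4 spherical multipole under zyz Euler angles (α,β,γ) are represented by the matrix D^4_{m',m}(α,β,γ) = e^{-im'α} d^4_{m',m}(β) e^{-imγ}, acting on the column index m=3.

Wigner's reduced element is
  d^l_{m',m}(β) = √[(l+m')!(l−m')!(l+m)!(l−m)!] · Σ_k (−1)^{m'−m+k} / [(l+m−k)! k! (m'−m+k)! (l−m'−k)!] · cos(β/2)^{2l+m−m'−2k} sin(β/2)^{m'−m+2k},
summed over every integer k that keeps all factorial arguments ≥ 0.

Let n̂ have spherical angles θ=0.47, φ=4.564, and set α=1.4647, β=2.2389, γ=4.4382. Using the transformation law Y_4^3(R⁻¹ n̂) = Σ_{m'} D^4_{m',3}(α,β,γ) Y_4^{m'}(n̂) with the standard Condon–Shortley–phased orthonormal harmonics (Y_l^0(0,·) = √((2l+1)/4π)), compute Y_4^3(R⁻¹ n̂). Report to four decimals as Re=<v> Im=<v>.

Need the full column D^4_{m',3} for m'=−4..4 at α=1.4647, β=2.2389, γ=4.4382.
cos(β/2)=0.436177, sin(β/2)=0.899861
d^4_{-4,3}: single k=7 term ⇒ +0.589434;  D = +0.228549-0.543321i
d^4_{-3,3}: k∈[6..7] ⇒ +0.707092 -0.429934 = +0.277158;  D = -0.242658-0.133916i
d^4_{-2,3}: k∈[5..6] ⇒ +0.549606 -0.779748 = -0.230142;  D = +0.131911-0.188586i
d^4_{-1,3}: k∈[4..5] ⇒ +0.313959 -0.801767 = -0.487808;  D = -0.367870-0.320357i
d^4_{0,3}: k∈[3..4] ⇒ +0.136115 -0.579335 = -0.443220;  D = -0.324834+0.301541i
d^4_{1,3}: k∈[2..3] ⇒ +0.044259 -0.313959 = -0.269700;  D = +0.161525+0.215981i
d^4_{2,3}: k∈[1..2] ⇒ +0.010113 -0.129130 = -0.119017;  D = +0.102324-0.060786i
d^4_{3,3}: k∈[0..1] ⇒ +0.001310 -0.039033 = -0.037723;  D = -0.015723-0.034289i
d^4_{4,3}: single k=0 term ⇒ -0.007645;  D = -0.007247+0.002433i
Y_4^{m'}(θ=0.47,φ=4.564) and Σ D·Y over m':
  (+0.2285-0.5433i)·(+0.0154+0.0104i)  (-0.2427-0.1339i)·(+0.0446-0.0936i)  (+0.1319-0.1886i)·(-0.2995-0.0916i)  (-0.3679-0.3204i)·(-0.0724+0.4844i)  (-0.3248+0.3015i)·(+0.1342+0.0000i)  (+0.1615+0.2160i)·(+0.0724+0.4844i)  (+0.1023-0.0608i)·(-0.2995+0.0916i)  (-0.0157-0.0343i)·(-0.0446-0.0936i)  (-0.0072+0.0024i)·(+0.0154-0.0104i)
Y_4^3(R⁻¹ n̂) = -0.053295+0.065136i

Re=-0.0533 Im=0.0651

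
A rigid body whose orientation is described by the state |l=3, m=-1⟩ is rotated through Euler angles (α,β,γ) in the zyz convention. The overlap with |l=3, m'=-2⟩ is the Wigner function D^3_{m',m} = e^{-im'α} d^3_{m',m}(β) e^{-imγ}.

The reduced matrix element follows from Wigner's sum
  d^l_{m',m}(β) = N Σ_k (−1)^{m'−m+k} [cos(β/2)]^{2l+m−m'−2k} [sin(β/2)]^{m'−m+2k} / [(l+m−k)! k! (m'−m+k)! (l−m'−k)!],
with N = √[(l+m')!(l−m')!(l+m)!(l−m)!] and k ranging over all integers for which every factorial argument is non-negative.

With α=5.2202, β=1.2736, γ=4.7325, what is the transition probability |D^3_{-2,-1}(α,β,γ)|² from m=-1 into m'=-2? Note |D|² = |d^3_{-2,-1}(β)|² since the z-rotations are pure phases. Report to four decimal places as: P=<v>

Split into d^3_{-2,-1}(β=1.2736) × two z-phases.
With c≡cos(β/2)=0.804003 and s≡sin(β/2)=0.594626, N=[1·120·2·24]^{1/2}=75.894664
k∈{1,2} keeps every argument non-negative
  k=1: (−1)^0·75.8947/(24)·0.8040^5·0.5946^1 = +0.631729
  k=2: (−1)^1·75.8947/(12)·0.8040^3·0.5946^3 = -0.691088
d^3_{-2,-1}(1.2736) = +0.631729 -0.691088 = -0.059359
|D^3_{-2,-1}|² = |d^3_{-2,-1}(β)|² = (-0.059359)² = 0.003523 (the z-rotation phases have unit modulus)

P=0.0035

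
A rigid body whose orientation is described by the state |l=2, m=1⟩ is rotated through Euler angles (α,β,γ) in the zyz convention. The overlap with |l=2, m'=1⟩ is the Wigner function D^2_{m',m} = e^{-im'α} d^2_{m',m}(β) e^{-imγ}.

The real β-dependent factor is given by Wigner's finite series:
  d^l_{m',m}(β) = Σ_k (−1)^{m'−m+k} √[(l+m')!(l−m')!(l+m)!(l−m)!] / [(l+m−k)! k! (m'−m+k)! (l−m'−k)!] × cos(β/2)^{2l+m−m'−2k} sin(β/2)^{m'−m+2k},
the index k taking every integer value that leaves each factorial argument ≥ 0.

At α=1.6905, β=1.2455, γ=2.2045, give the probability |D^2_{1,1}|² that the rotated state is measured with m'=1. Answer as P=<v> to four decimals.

Split into d^2_{1,1}(β=1.2455) × two z-phases.
With c≡cos(β/2)=0.812278 and s≡sin(β/2)=0.583271, N=[6·1·6·1]^{1/2}=6.000000
Admissible k: 0..1 (factorial args all ≥0)
  k=0: (−1)^0·6.0000/(6)·0.8123^4·0.5833^0 = +0.435329
  k=1: (−1)^1·6.0000/(2)·0.8123^2·0.5833^2 = -0.673397
d^2_{1,1}(1.2455) = +0.435329 -0.673397 = -0.238068
|D^2_{1,1}|² = |d^2_{1,1}(β)|² = (-0.238068)² = 0.056676 (the z-rotation phases have unit modulus)

P=0.0567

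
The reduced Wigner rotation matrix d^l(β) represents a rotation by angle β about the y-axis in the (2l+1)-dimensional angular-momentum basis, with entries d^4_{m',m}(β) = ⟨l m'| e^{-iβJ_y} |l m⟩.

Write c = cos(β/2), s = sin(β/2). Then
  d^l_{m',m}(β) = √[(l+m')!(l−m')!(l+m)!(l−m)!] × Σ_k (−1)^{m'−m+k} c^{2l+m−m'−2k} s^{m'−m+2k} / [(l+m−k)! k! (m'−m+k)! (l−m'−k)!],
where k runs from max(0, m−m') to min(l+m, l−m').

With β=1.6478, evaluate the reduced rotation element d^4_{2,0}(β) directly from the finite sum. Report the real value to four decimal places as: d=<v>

d^4_{2,0}(β=1.6478) via Wigner's sum:
c=cos(1.6478/2)=0.679365, s=sin(1.6478/2)=0.733801; N=√[720·2·24·24]=910.735966
k: max(0,(0)−(2))=0 … min(4+(0),4−(2))=2
  k=0: (−1)^2·910.7360/(96)·0.6794^6·0.7338^2 = +0.502221
  k=1: (−1)^3·910.7360/(36)·0.6794^4·0.7338^4 = -1.562480
  k=2: (−1)^4·910.7360/(96)·0.6794^2·0.7338^6 = +0.683591
d^4_{2,0}(1.6478) = +0.502221 -1.562480 +0.683591 = -0.376668

d=-0.3767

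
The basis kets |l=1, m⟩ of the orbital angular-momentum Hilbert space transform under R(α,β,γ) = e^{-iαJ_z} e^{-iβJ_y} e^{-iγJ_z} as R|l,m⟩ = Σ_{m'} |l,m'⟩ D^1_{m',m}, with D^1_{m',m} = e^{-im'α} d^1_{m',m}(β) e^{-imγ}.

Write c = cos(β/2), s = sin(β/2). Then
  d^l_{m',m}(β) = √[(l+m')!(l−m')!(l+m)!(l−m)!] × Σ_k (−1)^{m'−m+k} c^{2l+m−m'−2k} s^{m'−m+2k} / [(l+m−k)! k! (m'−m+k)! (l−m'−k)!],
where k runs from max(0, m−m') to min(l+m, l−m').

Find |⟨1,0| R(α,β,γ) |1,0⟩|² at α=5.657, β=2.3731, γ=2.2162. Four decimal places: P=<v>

Split into d^1_{0,0}(β=2.3731) × two z-phases.
With c≡cos(β/2)=0.374861 and s≡sin(β/2)=0.927081, N=[1·1·1·1]^{1/2}=1.000000
Admissible k: 0..1 (factorial args all ≥0)
  k=0: (−1)^0·1.0000/(1)·0.3749^2·0.9271^0 = +0.140520
  k=1: (−1)^1·1.0000/(1)·0.3749^0·0.9271^2 = -0.859480
d^1_{0,0}(2.3731) = +0.140520 -0.859480 = -0.718959
|D^1_{0,0}|² = |d^1_{0,0}(β)|² = (-0.718959)² = 0.516902 (the z-rotation phases have unit modulus)

P=0.5169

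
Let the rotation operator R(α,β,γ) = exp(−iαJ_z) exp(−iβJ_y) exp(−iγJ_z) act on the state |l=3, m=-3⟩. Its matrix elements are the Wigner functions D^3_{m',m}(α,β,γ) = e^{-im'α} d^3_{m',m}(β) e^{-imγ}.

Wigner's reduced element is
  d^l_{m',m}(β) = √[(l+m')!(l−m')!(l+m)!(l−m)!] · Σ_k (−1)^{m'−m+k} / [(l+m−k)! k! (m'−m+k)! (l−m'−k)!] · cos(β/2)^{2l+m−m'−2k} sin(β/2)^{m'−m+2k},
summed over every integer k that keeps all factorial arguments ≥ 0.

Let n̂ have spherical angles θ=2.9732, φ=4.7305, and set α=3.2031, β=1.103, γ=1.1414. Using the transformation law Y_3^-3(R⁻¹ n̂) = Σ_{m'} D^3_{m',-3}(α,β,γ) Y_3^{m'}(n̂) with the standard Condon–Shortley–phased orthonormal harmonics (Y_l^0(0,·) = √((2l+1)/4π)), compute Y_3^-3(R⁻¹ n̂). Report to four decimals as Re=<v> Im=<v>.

Need the full column D^3_{m',-3} for m'=−3..3 at α=3.2031, β=1.103, γ=1.1414.
cos(β/2)=0.851740, sin(β/2)=0.523965
d^3_{-3,-3}: single k=0 term ⇒ +0.381804;  D = +0.340900+0.171936i
d^3_{-2,-3}: single k=0 term ⇒ -0.575324;  D = +0.528640+0.227017i
d^3_{-1,-3}: single k=0 term ⇒ +0.559601;  D = +0.526794+0.188789i
d^3_{0,-3}: single k=0 term ⇒ -0.397506;  D = +0.381737+0.110849i
d^3_{1,-3}: single k=0 term ⇒ +0.211773;  D = +0.206617+0.046442i
d^3_{2,-3}: single k=0 term ⇒ -0.082394;  D = +0.081347+0.013094i
d^3_{3,-3}: single k=0 term ⇒ +0.020693;  D = +0.020593+0.002026i
Y_3^{m'}(θ=2.9732,φ=4.7305) and Σ D·Y over m':
  (+0.3409+0.1719i)·(-0.0001-0.0020i)  (+0.5286+0.2270i)·(+0.0283-0.0010i)  (+0.5268+0.1888i)·(+0.0038+0.2090i)  (+0.3817+0.1108i)·(-0.6841+0.0000i)  (+0.2066+0.0464i)·(-0.0038+0.2090i)  (+0.0813+0.0131i)·(+0.0283+0.0010i)  (+0.0206+0.0020i)·(+0.0001-0.0020i)
Y_3^-3(R⁻¹ n̂) = -0.291333+0.083604i

Re=-0.2913 Im=0.0836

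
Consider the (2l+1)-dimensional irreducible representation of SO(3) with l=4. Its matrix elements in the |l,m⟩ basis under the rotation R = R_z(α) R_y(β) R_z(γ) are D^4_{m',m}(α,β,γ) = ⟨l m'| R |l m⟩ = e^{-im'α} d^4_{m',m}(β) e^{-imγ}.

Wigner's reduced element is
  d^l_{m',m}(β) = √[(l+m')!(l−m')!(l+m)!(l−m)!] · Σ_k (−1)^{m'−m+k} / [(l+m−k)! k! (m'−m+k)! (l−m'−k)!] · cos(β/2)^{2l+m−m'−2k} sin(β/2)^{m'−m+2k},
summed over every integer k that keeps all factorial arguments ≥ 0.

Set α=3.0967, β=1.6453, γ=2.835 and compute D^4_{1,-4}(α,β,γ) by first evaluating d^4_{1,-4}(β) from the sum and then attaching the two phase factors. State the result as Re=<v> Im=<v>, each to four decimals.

Split into d^4_{1,-4}(β=1.6453) × two z-phases.
With c≡cos(β/2)=0.680281 and s≡sin(β/2)=0.732951, N=[120·6·1·40320]^{1/2}=5387.986637
Admissible k: 0..0 (factorial args all ≥0)
  k=0: (−1)^5·5387.9866/(720)·0.6803^3·0.7330^5 = -0.498350
d^4_{1,-4}(1.6453) = -0.498350
Attach z-rotation phases: D = e^{-i(1)(3.0967)}·(-0.498350)·e^{-i(-4)(2.835)} = +0.189153-0.461058i

Re=0.1892 Im=-0.4611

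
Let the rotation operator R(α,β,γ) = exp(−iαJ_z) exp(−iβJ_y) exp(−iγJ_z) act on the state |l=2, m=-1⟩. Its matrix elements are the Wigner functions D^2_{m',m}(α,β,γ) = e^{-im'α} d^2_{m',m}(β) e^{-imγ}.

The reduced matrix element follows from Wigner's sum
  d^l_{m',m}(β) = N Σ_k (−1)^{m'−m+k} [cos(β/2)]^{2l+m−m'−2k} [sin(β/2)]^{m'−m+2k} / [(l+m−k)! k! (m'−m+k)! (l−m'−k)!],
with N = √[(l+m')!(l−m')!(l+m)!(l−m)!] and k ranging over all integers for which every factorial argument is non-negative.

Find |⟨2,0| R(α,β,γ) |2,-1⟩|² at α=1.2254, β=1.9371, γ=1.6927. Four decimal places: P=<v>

P=0.1677

Split into d^2_{0,-1}(β=1.9371) × two z-phases.
With c≡cos(β/2)=0.566495 and s≡sin(β/2)=0.824065, N=[2·2·1·6]^{1/2}=4.898979
Admissible k: 0..1 (factorial args all ≥0)
  k=0: (−1)^1·4.8990/(2)·0.5665^3·0.8241^1 = -0.366966
  k=1: (−1)^2·4.8990/(2)·0.5665^1·0.8241^3 = +0.776527
d^2_{0,-1}(1.9371) = -0.366966 +0.776527 = +0.409561
|D^2_{0,-1}|² = |d^2_{0,-1}(β)|² = (+0.409561)² = 0.167740 (the z-rotation phases have unit modulus)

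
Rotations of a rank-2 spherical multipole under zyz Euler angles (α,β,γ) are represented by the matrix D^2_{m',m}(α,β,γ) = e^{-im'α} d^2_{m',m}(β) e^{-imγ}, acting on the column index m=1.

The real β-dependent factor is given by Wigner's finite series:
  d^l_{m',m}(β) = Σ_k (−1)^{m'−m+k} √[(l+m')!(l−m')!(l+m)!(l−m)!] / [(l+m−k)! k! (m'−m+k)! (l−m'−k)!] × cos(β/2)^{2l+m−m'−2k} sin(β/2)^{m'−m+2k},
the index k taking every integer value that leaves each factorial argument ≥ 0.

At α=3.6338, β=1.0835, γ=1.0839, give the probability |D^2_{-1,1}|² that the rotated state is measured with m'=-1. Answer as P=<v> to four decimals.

P=0.2651

Split into d^2_{-1,1}(β=1.0835) × two z-phases.
With c≡cos(β/2)=0.856808 and s≡sin(β/2)=0.515636, N=[1·6·6·1]^{1/2}=6.000000
k: max(0,(1)−(-1))=2 … min(2+(1),2−(-1))=3
  k=2: (−1)^0·6.0000/(2)·0.8568^2·0.5156^2 = +0.585564
  k=3: (−1)^1·6.0000/(6)·0.8568^0·0.5156^4 = -0.070693
d^2_{-1,1}(1.0835) = +0.585564 -0.070693 = +0.514872
|D^2_{-1,1}|² = |d^2_{-1,1}(β)|² = (+0.514872)² = 0.265093 (the z-rotation phases have unit modulus)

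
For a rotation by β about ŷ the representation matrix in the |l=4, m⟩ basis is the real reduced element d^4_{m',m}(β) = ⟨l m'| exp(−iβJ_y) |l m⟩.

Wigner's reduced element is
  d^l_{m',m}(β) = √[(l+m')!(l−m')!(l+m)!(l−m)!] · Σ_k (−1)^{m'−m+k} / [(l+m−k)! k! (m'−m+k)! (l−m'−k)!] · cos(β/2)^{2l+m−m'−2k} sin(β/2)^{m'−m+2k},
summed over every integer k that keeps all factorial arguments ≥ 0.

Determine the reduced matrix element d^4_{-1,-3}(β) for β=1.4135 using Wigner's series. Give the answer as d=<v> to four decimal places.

d^4_{-1,-3}(β=1.4135) via Wigner's sum:
With c≡cos(β/2)=0.760476 and s≡sin(β/2)=0.649366, N=[6·120·1·5040]^{1/2}=1904.940944
k: max(0,(-3)−(-1))=0 … min(4+(-3),4−(-1))=1
  k=0: (−1)^2·1904.9409/(240)·0.7605^6·0.6494^2 = +0.647386
  k=1: (−1)^3·1904.9409/(144)·0.7605^4·0.6494^4 = -0.786718
d^4_{-1,-3}(1.4135) = +0.647386 -0.786718 = -0.139332

d=-0.1393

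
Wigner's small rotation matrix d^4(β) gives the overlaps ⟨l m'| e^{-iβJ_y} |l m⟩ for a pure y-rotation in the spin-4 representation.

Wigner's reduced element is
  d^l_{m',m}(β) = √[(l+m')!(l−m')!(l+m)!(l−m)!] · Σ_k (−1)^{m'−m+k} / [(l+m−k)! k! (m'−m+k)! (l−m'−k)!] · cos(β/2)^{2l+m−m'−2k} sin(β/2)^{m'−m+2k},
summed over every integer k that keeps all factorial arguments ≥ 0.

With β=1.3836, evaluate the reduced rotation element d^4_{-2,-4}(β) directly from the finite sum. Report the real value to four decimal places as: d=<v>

d=0.4492

d^4_{-2,-4}(β=1.3836) via Wigner's sum:
Half-angle: c=0.770099, s=0.637924. N=√(2·720·1·40320)=7619.763776
k∈{0} keeps every argument non-negative
  k=0: (−1)^2·7619.7638/(1440)·0.7701^6·0.6379^2 = +0.449156
d^4_{-2,-4}(1.3836) = +0.449156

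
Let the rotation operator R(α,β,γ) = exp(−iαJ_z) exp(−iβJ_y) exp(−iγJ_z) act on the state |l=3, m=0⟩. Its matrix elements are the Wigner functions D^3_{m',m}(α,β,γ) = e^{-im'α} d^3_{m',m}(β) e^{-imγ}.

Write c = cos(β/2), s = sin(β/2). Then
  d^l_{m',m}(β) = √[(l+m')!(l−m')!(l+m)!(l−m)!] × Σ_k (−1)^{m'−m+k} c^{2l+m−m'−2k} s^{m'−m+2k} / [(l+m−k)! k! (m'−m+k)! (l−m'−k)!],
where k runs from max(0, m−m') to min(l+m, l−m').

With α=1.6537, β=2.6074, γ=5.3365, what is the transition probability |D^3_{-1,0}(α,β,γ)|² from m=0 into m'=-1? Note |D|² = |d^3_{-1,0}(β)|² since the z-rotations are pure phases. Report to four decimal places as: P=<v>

First d^3_{-1,0}(β=2.6074), then the phase factors e^{-i(-1)α} and e^{-i(0)γ}:
c=cos(2.6074/2)=0.263932, s=sin(2.6074/2)=0.964541; N=√[2·24·6·6]=41.569219
Admissible k: 1..3 (factorial args all ≥0)
  k=1: (−1)^0·41.5692/(12)·0.2639^5·0.9645^1 = +0.004279
  k=2: (−1)^1·41.5692/(4)·0.2639^3·0.9645^3 = -0.171455
  k=3: (−1)^2·41.5692/(12)·0.2639^1·0.9645^5 = +0.763285
d^3_{-1,0}(2.6074) = +0.004279 -0.171455 +0.763285 = +0.596109
|D^3_{-1,0}|² = |d^3_{-1,0}(β)|² = (+0.596109)² = 0.355346 (the z-rotation phases have unit modulus)

P=0.3553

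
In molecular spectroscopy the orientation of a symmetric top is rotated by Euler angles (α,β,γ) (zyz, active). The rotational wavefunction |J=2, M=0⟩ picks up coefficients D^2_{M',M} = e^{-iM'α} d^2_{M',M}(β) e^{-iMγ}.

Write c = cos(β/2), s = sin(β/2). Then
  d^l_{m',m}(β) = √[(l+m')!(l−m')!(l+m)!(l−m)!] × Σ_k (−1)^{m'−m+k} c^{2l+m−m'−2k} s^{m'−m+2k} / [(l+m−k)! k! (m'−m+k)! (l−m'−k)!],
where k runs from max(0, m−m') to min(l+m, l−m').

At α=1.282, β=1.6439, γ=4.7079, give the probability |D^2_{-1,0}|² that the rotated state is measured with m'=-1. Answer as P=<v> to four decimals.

First d^2_{-1,0}(β=1.6439), then the phase factors e^{-i(-1)α} and e^{-i(0)γ}:
Half-angle: c=0.680794, s=0.732475. N=√(1·6·2·2)=4.898979
Admissible k: 1..2 (factorial args all ≥0)
  k=1: (−1)^0·4.8990/(2)·0.6808^3·0.7325^1 = +0.566130
  k=2: (−1)^1·4.8990/(2)·0.6808^1·0.7325^3 = -0.655344
d^2_{-1,0}(1.6439) = +0.566130 -0.655344 = -0.089215
|D^2_{-1,0}|² = |d^2_{-1,0}(β)|² = (-0.089215)² = 0.007959 (the z-rotation phases have unit modulus)

P=0.0080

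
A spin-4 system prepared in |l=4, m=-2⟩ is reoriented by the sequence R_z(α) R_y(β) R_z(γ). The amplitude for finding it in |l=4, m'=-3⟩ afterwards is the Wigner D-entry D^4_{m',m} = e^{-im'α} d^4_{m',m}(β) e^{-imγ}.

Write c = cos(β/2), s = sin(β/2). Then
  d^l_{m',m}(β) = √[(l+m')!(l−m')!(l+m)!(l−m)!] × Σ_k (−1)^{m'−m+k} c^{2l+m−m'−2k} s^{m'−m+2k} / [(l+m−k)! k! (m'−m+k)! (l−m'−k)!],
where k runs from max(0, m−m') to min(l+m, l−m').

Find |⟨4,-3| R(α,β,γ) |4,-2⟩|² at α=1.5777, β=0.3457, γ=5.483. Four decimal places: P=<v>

P=0.2770

First d^4_{-3,-2}(β=0.3457), then the phase factors e^{-i(-3)α} and e^{-i(-2)γ}:
Half-angle: c=0.985099, s=0.171991. N=√(1·5040·2·720)=2693.993318
k: max(0,(-2)−(-3))=1 … min(4+(-2),4−(-3))=2
  k=1: (−1)^0·2693.9933/(720)·0.9851^7·0.1720^1 = +0.579331
  k=2: (−1)^1·2693.9933/(240)·0.9851^5·0.1720^3 = -0.052978
d^4_{-3,-2}(0.3457) = +0.579331 -0.052978 = +0.526352
|D^4_{-3,-2}|² = |d^4_{-3,-2}(β)|² = (+0.526352)² = 0.277047 (the z-rotation phases have unit modulus)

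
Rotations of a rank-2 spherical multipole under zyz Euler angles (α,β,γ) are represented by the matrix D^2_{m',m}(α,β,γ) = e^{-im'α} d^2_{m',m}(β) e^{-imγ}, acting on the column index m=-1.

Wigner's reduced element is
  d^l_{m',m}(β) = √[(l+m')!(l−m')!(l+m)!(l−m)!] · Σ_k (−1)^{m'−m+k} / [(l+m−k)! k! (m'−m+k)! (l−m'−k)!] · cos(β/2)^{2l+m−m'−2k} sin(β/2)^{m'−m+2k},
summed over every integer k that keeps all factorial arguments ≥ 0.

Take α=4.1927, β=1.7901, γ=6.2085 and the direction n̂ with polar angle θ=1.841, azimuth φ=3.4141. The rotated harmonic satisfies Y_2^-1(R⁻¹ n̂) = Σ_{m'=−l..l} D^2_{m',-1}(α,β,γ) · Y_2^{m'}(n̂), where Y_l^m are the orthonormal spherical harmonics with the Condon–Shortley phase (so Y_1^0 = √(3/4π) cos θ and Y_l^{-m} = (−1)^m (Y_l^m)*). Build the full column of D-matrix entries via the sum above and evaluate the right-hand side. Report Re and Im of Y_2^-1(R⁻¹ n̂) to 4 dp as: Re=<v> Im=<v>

Re=0.0908 Im=0.3748

Need the full column D^2_{m',-1} for m'=−2..2 at α=4.1927, β=1.7901, γ=6.2085.
cos(β/2)=0.625480, sin(β/2)=0.780240
d^2_{-2,-1}: single k=1 term ⇒ +0.381855;  D = -0.168405+0.342714i
d^2_{-1,-1}: k∈[0..1] ⇒ +0.153057 -0.714504 = -0.561447;  D = +0.314405+0.465158i
d^2_{0,-1}: k∈[0..1] ⇒ -0.467675 +0.727736 = +0.260062;  D = +0.259337-0.019405i
d^2_{1,-1}: k∈[0..1] ⇒ +0.714504 -0.370607 = +0.343897;  D = -0.148034+0.310405i
d^2_{2,-1}: single k=0 term ⇒ -0.594194;  D = +0.338494+0.488353i
Y_2^{m'}(θ=1.841,φ=3.4141) and Σ D·Y over m':
  (-0.1684+0.3427i)·(+0.3068-0.1860i)  (+0.3144+0.4652i)·(+0.1914-0.0535i)  (+0.2593-0.0194i)·(-0.2480+0.0000i)  (-0.1480+0.3104i)·(-0.1914-0.0535i)  (+0.3385+0.4884i)·(+0.3068+0.1860i)
Y_2^-1(R⁻¹ n̂) = +0.090777+0.374761i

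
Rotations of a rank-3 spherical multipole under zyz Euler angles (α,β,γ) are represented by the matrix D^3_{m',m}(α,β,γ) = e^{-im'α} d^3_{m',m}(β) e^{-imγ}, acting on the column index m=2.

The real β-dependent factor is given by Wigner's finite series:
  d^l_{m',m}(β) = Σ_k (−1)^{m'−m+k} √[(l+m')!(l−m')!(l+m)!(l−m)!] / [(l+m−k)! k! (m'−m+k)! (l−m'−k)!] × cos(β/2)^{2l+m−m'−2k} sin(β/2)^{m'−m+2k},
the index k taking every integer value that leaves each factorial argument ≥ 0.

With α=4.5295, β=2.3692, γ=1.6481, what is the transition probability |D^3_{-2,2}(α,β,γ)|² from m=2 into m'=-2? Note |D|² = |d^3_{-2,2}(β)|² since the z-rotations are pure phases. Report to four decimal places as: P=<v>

D^3_{-2,2}(4.5295,2.3692,1.6481) = e^{-i·-2·4.5295}·d^3_{-2,2}(2.3692)·e^{-i·2·1.6481}. Compute d first:
Half-angle: c=0.376668, s=0.926348. N=√(1·120·120·1)=120.000000
Admissible k: 4..5 (factorial args all ≥0)
  k=4: (−1)^0·120.0000/(24)·0.3767^2·0.9263^4 = +0.522377
  k=5: (−1)^1·120.0000/(120)·0.3767^0·0.9263^6 = -0.631897
d^3_{-2,2}(2.3692) = +0.522377 -0.631897 = -0.109520
|D^3_{-2,2}|² = |d^3_{-2,2}(β)|² = (-0.109520)² = 0.011995 (the z-rotation phases have unit modulus)

P=0.0120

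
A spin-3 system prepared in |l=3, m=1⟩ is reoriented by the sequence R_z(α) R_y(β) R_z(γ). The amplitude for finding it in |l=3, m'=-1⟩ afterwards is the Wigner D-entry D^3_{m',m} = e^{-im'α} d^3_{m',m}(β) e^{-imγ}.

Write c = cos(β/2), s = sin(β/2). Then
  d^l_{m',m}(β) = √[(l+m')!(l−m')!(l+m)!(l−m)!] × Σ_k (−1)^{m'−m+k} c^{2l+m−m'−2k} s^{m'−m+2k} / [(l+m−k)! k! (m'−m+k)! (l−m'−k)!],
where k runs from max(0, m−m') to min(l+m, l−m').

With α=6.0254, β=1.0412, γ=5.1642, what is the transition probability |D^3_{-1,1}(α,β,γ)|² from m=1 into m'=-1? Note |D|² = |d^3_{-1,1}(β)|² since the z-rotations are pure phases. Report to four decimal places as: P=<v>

P=0.2376

First d^3_{-1,1}(β=1.0412), then the phase factors e^{-i(-1)α} and e^{-i(1)γ}:
With c≡cos(β/2)=0.867521 and s≡sin(β/2)=0.497401, N=[2·24·24·2]^{1/2}=48.000000
k: max(0,(1)−(-1))=2 … min(3+(1),3−(-1))=4
  k=2: (−1)^0·48.0000/(8)·0.8675^4·0.4974^2 = +0.840783
  k=3: (−1)^1·48.0000/(6)·0.8675^2·0.4974^4 = -0.368532
  k=4: (−1)^2·48.0000/(48)·0.8675^0·0.4974^6 = +0.015144
d^3_{-1,1}(1.0412) = +0.840783 -0.368532 +0.015144 = +0.487395
|D^3_{-1,1}|² = |d^3_{-1,1}(β)|² = (+0.487395)² = 0.237553 (the z-rotation phases have unit modulus)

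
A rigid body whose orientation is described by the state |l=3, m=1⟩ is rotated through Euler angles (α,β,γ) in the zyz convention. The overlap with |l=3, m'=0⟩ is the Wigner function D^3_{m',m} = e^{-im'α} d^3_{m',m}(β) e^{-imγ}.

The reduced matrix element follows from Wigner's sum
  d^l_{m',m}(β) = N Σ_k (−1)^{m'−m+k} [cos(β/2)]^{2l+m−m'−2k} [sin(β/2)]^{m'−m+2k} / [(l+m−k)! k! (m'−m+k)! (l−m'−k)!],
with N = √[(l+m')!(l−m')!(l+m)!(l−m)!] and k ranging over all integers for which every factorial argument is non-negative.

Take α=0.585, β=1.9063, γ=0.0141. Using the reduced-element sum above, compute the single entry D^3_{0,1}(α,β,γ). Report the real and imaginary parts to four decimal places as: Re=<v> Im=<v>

D^3_{0,1}(0.585,1.9063,0.0141) = e^{-i·0·0.585}·d^3_{0,1}(1.9063)·e^{-i·1·0.0141}. Compute d first:
Half-angle: c=0.579118, s=0.815244. N=√(6·6·24·2)=41.569219
k: max(0,(1)−(0))=1 … min(3+(1),3−(0))=3
  k=1: (−1)^0·41.5692/(12)·0.5791^5·0.8152^1 = +0.183956
  k=2: (−1)^1·41.5692/(4)·0.5791^3·0.8152^3 = -1.093643
  k=3: (−1)^2·41.5692/(12)·0.5791^1·0.8152^5 = +0.722429
d^3_{0,1}(1.9063) = +0.183956 -1.093643 +0.722429 = -0.187258
Attach z-rotation phases: D = e^{-i(0)(0.585)}·(-0.187258)·e^{-i(1)(0.0141)} = -0.187239+0.002640i

Re=-0.1872 Im=0.0026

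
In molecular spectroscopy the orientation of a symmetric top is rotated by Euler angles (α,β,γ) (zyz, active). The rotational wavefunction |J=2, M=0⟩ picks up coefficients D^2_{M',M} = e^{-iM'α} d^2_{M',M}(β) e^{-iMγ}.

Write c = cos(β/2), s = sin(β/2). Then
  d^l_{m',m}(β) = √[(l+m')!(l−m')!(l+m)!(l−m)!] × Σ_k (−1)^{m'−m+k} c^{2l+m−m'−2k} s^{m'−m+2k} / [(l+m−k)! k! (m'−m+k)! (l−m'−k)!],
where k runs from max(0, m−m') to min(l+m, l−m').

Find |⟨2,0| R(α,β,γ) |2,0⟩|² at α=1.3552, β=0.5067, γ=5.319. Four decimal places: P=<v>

P=0.4183

First d^2_{0,0}(β=0.5067), then the phase factors e^{-i(0)α} and e^{-i(0)γ}:
Half-angle: c=0.968078, s=0.250648. N=√(2·2·2·2)=4.000000
k∈{0,1,2} keeps every argument non-negative
  k=0: (−1)^0·4.0000/(4)·0.9681^4·0.2506^0 = +0.878298
  k=1: (−1)^1·4.0000/(1)·0.9681^2·0.2506^2 = -0.235511
  k=2: (−1)^2·4.0000/(4)·0.9681^0·0.2506^4 = +0.003947
d^2_{0,0}(0.5067) = +0.878298 -0.235511 +0.003947 = +0.646734
|D^2_{0,0}|² = |d^2_{0,0}(β)|² = (+0.646734)² = 0.418265 (the z-rotation phases have unit modulus)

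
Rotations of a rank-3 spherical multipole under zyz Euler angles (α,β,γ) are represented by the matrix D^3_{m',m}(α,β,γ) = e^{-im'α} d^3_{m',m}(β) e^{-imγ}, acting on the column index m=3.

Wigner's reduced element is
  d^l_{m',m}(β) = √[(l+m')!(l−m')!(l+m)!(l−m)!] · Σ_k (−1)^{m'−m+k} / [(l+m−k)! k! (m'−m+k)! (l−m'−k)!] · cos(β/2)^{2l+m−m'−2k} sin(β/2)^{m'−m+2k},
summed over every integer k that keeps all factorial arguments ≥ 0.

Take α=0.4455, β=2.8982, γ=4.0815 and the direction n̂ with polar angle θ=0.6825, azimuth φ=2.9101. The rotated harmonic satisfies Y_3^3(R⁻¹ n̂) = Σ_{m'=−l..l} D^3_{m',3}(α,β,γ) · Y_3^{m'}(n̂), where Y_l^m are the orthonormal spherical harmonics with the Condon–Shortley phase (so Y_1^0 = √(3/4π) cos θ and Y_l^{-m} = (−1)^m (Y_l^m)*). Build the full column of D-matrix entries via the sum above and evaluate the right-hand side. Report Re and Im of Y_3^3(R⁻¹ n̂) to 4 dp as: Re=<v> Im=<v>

Need the full column D^3_{m',3} for m'=−3..3 at α=0.4455, β=2.8982, γ=4.0815.
cos(β/2)=0.121396, sin(β/2)=0.992604
d^3_{-3,3}: single k=6 term ⇒ +0.956437;  D = -0.083652+0.952772i
d^3_{-2,3}: single k=5 term ⇒ +0.286524;  D = +0.100379+0.268366i
d^3_{-1,3}: single k=4 term ⇒ +0.055406;  D = +0.039878+0.038466i
d^3_{0,3}: single k=3 term ⇒ +0.007825;  D = +0.007423+0.002475i
d^3_{1,3}: single k=2 term ⇒ +0.000829;  D = +0.000822-0.000102i
d^3_{2,3}: single k=1 term ⇒ +0.000064;  D = +0.000054-0.000035i
d^3_{3,3}: single k=0 term ⇒ +0.000003;  D = +0.000002-0.000003i
Y_3^{m'}(θ=0.6825,φ=2.9101) and Σ D·Y over m':
  (-0.0837+0.9528i)·(-0.0804-0.0670i)  (+0.1004+0.2684i)·(+0.2823+0.1409i)  (+0.0399+0.0385i)·(-0.3990-0.0940i)  (+0.0074+0.0025i)·(+0.0031+0.0000i)  (+0.0008-0.0001i)·(+0.3990-0.0940i)  (+0.0001-0.0000i)·(+0.2823-0.1409i)  (+0.0000-0.0000i)·(+0.0804-0.0670i)
Y_3^3(R⁻¹ n̂) = +0.049146-0.000364i

Re=0.0491 Im=-0.0004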